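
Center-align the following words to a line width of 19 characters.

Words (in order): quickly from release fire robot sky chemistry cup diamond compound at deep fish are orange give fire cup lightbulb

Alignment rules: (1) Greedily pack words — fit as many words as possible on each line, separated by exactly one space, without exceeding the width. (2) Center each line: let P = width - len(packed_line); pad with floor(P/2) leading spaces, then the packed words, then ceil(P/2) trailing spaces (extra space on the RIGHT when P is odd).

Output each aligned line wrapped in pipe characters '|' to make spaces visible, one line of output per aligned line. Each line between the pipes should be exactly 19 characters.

Answer: |   quickly from    |
|release fire robot |
| sky chemistry cup |
|diamond compound at|
|   deep fish are   |
| orange give fire  |
|   cup lightbulb   |

Derivation:
Line 1: ['quickly', 'from'] (min_width=12, slack=7)
Line 2: ['release', 'fire', 'robot'] (min_width=18, slack=1)
Line 3: ['sky', 'chemistry', 'cup'] (min_width=17, slack=2)
Line 4: ['diamond', 'compound', 'at'] (min_width=19, slack=0)
Line 5: ['deep', 'fish', 'are'] (min_width=13, slack=6)
Line 6: ['orange', 'give', 'fire'] (min_width=16, slack=3)
Line 7: ['cup', 'lightbulb'] (min_width=13, slack=6)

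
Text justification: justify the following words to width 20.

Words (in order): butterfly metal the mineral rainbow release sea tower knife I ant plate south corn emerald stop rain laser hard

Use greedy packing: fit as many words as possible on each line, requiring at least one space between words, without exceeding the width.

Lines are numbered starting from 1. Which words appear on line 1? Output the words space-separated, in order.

Line 1: ['butterfly', 'metal', 'the'] (min_width=19, slack=1)
Line 2: ['mineral', 'rainbow'] (min_width=15, slack=5)
Line 3: ['release', 'sea', 'tower'] (min_width=17, slack=3)
Line 4: ['knife', 'I', 'ant', 'plate'] (min_width=17, slack=3)
Line 5: ['south', 'corn', 'emerald'] (min_width=18, slack=2)
Line 6: ['stop', 'rain', 'laser', 'hard'] (min_width=20, slack=0)

Answer: butterfly metal the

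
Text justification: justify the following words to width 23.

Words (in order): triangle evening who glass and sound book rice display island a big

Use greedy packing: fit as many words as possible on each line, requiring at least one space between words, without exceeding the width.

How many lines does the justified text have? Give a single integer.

Line 1: ['triangle', 'evening', 'who'] (min_width=20, slack=3)
Line 2: ['glass', 'and', 'sound', 'book'] (min_width=20, slack=3)
Line 3: ['rice', 'display', 'island', 'a'] (min_width=21, slack=2)
Line 4: ['big'] (min_width=3, slack=20)
Total lines: 4

Answer: 4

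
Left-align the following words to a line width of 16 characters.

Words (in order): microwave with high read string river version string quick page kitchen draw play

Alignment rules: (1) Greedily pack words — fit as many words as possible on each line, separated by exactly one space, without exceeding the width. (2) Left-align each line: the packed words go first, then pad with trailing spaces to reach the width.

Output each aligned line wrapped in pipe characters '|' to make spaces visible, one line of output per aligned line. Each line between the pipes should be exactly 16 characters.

Line 1: ['microwave', 'with'] (min_width=14, slack=2)
Line 2: ['high', 'read', 'string'] (min_width=16, slack=0)
Line 3: ['river', 'version'] (min_width=13, slack=3)
Line 4: ['string', 'quick'] (min_width=12, slack=4)
Line 5: ['page', 'kitchen'] (min_width=12, slack=4)
Line 6: ['draw', 'play'] (min_width=9, slack=7)

Answer: |microwave with  |
|high read string|
|river version   |
|string quick    |
|page kitchen    |
|draw play       |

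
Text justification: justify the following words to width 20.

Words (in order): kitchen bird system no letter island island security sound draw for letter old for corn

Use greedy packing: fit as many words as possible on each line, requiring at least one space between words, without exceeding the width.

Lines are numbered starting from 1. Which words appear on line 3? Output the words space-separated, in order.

Line 1: ['kitchen', 'bird', 'system'] (min_width=19, slack=1)
Line 2: ['no', 'letter', 'island'] (min_width=16, slack=4)
Line 3: ['island', 'security'] (min_width=15, slack=5)
Line 4: ['sound', 'draw', 'for'] (min_width=14, slack=6)
Line 5: ['letter', 'old', 'for', 'corn'] (min_width=19, slack=1)

Answer: island security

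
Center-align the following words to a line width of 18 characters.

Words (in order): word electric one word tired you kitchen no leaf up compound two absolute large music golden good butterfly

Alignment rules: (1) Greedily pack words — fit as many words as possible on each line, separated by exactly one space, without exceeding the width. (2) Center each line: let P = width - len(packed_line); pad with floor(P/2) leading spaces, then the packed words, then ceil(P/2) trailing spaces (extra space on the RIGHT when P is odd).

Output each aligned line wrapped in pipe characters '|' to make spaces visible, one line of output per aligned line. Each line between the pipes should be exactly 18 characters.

Answer: |word electric one |
|  word tired you  |
|kitchen no leaf up|
|   compound two   |
|  absolute large  |
|music golden good |
|    butterfly     |

Derivation:
Line 1: ['word', 'electric', 'one'] (min_width=17, slack=1)
Line 2: ['word', 'tired', 'you'] (min_width=14, slack=4)
Line 3: ['kitchen', 'no', 'leaf', 'up'] (min_width=18, slack=0)
Line 4: ['compound', 'two'] (min_width=12, slack=6)
Line 5: ['absolute', 'large'] (min_width=14, slack=4)
Line 6: ['music', 'golden', 'good'] (min_width=17, slack=1)
Line 7: ['butterfly'] (min_width=9, slack=9)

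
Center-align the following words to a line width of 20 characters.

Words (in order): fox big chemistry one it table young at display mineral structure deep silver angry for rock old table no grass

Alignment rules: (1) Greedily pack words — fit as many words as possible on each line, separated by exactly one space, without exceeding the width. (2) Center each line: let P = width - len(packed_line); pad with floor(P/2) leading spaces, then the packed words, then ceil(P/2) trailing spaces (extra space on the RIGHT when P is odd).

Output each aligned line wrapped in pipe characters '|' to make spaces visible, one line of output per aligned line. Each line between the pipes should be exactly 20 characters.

Line 1: ['fox', 'big', 'chemistry'] (min_width=17, slack=3)
Line 2: ['one', 'it', 'table', 'young'] (min_width=18, slack=2)
Line 3: ['at', 'display', 'mineral'] (min_width=18, slack=2)
Line 4: ['structure', 'deep'] (min_width=14, slack=6)
Line 5: ['silver', 'angry', 'for'] (min_width=16, slack=4)
Line 6: ['rock', 'old', 'table', 'no'] (min_width=17, slack=3)
Line 7: ['grass'] (min_width=5, slack=15)

Answer: | fox big chemistry  |
| one it table young |
| at display mineral |
|   structure deep   |
|  silver angry for  |
| rock old table no  |
|       grass        |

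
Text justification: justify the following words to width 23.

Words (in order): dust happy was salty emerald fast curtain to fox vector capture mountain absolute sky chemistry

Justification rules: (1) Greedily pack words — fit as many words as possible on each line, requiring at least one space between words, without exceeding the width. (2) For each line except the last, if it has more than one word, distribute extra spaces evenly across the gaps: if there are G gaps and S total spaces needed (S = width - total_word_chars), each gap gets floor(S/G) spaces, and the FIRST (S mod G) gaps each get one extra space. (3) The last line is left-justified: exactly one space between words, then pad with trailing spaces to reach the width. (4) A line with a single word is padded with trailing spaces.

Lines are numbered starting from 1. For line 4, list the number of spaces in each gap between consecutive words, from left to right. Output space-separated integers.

Line 1: ['dust', 'happy', 'was', 'salty'] (min_width=20, slack=3)
Line 2: ['emerald', 'fast', 'curtain', 'to'] (min_width=23, slack=0)
Line 3: ['fox', 'vector', 'capture'] (min_width=18, slack=5)
Line 4: ['mountain', 'absolute', 'sky'] (min_width=21, slack=2)
Line 5: ['chemistry'] (min_width=9, slack=14)

Answer: 2 2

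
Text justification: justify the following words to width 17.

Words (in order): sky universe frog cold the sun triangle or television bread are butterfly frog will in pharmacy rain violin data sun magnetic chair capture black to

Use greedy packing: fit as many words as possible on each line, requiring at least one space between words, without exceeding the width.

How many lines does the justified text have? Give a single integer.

Line 1: ['sky', 'universe', 'frog'] (min_width=17, slack=0)
Line 2: ['cold', 'the', 'sun'] (min_width=12, slack=5)
Line 3: ['triangle', 'or'] (min_width=11, slack=6)
Line 4: ['television', 'bread'] (min_width=16, slack=1)
Line 5: ['are', 'butterfly'] (min_width=13, slack=4)
Line 6: ['frog', 'will', 'in'] (min_width=12, slack=5)
Line 7: ['pharmacy', 'rain'] (min_width=13, slack=4)
Line 8: ['violin', 'data', 'sun'] (min_width=15, slack=2)
Line 9: ['magnetic', 'chair'] (min_width=14, slack=3)
Line 10: ['capture', 'black', 'to'] (min_width=16, slack=1)
Total lines: 10

Answer: 10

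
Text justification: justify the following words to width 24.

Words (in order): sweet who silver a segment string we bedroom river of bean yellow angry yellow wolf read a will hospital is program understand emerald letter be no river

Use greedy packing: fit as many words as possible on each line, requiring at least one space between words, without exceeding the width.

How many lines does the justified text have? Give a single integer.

Line 1: ['sweet', 'who', 'silver', 'a'] (min_width=18, slack=6)
Line 2: ['segment', 'string', 'we'] (min_width=17, slack=7)
Line 3: ['bedroom', 'river', 'of', 'bean'] (min_width=21, slack=3)
Line 4: ['yellow', 'angry', 'yellow', 'wolf'] (min_width=24, slack=0)
Line 5: ['read', 'a', 'will', 'hospital', 'is'] (min_width=23, slack=1)
Line 6: ['program', 'understand'] (min_width=18, slack=6)
Line 7: ['emerald', 'letter', 'be', 'no'] (min_width=20, slack=4)
Line 8: ['river'] (min_width=5, slack=19)
Total lines: 8

Answer: 8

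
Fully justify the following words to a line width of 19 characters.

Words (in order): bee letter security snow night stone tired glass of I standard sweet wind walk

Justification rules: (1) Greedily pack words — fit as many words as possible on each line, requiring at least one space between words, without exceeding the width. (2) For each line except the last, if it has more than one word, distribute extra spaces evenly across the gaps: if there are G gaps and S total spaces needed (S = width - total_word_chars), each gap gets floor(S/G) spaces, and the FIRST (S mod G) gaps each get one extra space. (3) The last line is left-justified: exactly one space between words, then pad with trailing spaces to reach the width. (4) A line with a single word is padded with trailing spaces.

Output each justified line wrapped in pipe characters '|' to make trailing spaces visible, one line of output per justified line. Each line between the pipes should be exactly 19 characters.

Answer: |bee letter security|
|snow   night  stone|
|tired  glass  of  I|
|standard sweet wind|
|walk               |

Derivation:
Line 1: ['bee', 'letter', 'security'] (min_width=19, slack=0)
Line 2: ['snow', 'night', 'stone'] (min_width=16, slack=3)
Line 3: ['tired', 'glass', 'of', 'I'] (min_width=16, slack=3)
Line 4: ['standard', 'sweet', 'wind'] (min_width=19, slack=0)
Line 5: ['walk'] (min_width=4, slack=15)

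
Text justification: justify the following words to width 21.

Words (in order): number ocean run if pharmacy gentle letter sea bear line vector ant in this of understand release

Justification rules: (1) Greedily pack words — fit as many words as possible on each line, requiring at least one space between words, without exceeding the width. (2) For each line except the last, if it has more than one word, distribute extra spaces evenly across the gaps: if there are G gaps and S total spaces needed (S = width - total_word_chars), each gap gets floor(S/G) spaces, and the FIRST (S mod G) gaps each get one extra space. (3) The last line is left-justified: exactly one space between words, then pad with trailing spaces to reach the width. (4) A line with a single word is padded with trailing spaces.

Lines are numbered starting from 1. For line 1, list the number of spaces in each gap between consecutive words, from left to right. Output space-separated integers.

Line 1: ['number', 'ocean', 'run', 'if'] (min_width=19, slack=2)
Line 2: ['pharmacy', 'gentle'] (min_width=15, slack=6)
Line 3: ['letter', 'sea', 'bear', 'line'] (min_width=20, slack=1)
Line 4: ['vector', 'ant', 'in', 'this', 'of'] (min_width=21, slack=0)
Line 5: ['understand', 'release'] (min_width=18, slack=3)

Answer: 2 2 1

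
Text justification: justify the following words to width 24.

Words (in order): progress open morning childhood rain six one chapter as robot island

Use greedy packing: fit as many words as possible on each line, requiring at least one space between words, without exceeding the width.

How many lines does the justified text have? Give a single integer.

Line 1: ['progress', 'open', 'morning'] (min_width=21, slack=3)
Line 2: ['childhood', 'rain', 'six', 'one'] (min_width=22, slack=2)
Line 3: ['chapter', 'as', 'robot', 'island'] (min_width=23, slack=1)
Total lines: 3

Answer: 3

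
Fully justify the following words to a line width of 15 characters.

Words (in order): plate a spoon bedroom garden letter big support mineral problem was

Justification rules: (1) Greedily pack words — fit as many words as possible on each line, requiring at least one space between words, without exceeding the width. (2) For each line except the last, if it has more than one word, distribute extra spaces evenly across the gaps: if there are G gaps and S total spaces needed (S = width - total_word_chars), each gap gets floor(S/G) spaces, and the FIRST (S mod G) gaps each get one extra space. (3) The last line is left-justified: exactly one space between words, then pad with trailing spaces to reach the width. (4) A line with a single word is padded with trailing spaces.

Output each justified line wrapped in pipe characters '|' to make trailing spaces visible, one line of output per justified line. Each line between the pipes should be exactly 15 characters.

Line 1: ['plate', 'a', 'spoon'] (min_width=13, slack=2)
Line 2: ['bedroom', 'garden'] (min_width=14, slack=1)
Line 3: ['letter', 'big'] (min_width=10, slack=5)
Line 4: ['support', 'mineral'] (min_width=15, slack=0)
Line 5: ['problem', 'was'] (min_width=11, slack=4)

Answer: |plate  a  spoon|
|bedroom  garden|
|letter      big|
|support mineral|
|problem was    |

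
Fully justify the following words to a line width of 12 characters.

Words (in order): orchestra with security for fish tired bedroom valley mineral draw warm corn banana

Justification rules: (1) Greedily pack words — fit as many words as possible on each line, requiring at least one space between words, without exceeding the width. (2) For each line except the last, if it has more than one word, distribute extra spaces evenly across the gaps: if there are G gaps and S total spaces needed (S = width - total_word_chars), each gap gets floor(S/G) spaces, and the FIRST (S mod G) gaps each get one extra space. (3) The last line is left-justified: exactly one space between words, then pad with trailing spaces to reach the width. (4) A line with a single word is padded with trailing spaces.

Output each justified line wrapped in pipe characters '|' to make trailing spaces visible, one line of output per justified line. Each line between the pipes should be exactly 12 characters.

Line 1: ['orchestra'] (min_width=9, slack=3)
Line 2: ['with'] (min_width=4, slack=8)
Line 3: ['security', 'for'] (min_width=12, slack=0)
Line 4: ['fish', 'tired'] (min_width=10, slack=2)
Line 5: ['bedroom'] (min_width=7, slack=5)
Line 6: ['valley'] (min_width=6, slack=6)
Line 7: ['mineral', 'draw'] (min_width=12, slack=0)
Line 8: ['warm', 'corn'] (min_width=9, slack=3)
Line 9: ['banana'] (min_width=6, slack=6)

Answer: |orchestra   |
|with        |
|security for|
|fish   tired|
|bedroom     |
|valley      |
|mineral draw|
|warm    corn|
|banana      |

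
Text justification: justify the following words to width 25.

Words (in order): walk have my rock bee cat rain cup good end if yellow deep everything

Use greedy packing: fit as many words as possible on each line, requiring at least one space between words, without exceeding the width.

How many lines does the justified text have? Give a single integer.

Answer: 3

Derivation:
Line 1: ['walk', 'have', 'my', 'rock', 'bee', 'cat'] (min_width=25, slack=0)
Line 2: ['rain', 'cup', 'good', 'end', 'if'] (min_width=20, slack=5)
Line 3: ['yellow', 'deep', 'everything'] (min_width=22, slack=3)
Total lines: 3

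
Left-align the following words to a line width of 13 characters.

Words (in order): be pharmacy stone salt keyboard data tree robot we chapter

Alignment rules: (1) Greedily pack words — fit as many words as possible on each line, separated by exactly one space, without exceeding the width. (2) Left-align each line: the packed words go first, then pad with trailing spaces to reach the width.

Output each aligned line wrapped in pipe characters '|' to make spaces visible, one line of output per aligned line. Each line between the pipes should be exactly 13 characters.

Answer: |be pharmacy  |
|stone salt   |
|keyboard data|
|tree robot we|
|chapter      |

Derivation:
Line 1: ['be', 'pharmacy'] (min_width=11, slack=2)
Line 2: ['stone', 'salt'] (min_width=10, slack=3)
Line 3: ['keyboard', 'data'] (min_width=13, slack=0)
Line 4: ['tree', 'robot', 'we'] (min_width=13, slack=0)
Line 5: ['chapter'] (min_width=7, slack=6)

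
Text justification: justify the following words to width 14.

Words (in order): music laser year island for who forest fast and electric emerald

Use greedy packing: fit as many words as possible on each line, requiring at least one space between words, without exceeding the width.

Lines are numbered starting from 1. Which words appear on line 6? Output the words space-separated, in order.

Answer: emerald

Derivation:
Line 1: ['music', 'laser'] (min_width=11, slack=3)
Line 2: ['year', 'island'] (min_width=11, slack=3)
Line 3: ['for', 'who', 'forest'] (min_width=14, slack=0)
Line 4: ['fast', 'and'] (min_width=8, slack=6)
Line 5: ['electric'] (min_width=8, slack=6)
Line 6: ['emerald'] (min_width=7, slack=7)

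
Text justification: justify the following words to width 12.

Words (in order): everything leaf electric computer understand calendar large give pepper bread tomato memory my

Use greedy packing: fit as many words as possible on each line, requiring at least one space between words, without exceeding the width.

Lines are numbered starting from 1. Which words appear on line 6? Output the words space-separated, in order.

Answer: calendar

Derivation:
Line 1: ['everything'] (min_width=10, slack=2)
Line 2: ['leaf'] (min_width=4, slack=8)
Line 3: ['electric'] (min_width=8, slack=4)
Line 4: ['computer'] (min_width=8, slack=4)
Line 5: ['understand'] (min_width=10, slack=2)
Line 6: ['calendar'] (min_width=8, slack=4)
Line 7: ['large', 'give'] (min_width=10, slack=2)
Line 8: ['pepper', 'bread'] (min_width=12, slack=0)
Line 9: ['tomato'] (min_width=6, slack=6)
Line 10: ['memory', 'my'] (min_width=9, slack=3)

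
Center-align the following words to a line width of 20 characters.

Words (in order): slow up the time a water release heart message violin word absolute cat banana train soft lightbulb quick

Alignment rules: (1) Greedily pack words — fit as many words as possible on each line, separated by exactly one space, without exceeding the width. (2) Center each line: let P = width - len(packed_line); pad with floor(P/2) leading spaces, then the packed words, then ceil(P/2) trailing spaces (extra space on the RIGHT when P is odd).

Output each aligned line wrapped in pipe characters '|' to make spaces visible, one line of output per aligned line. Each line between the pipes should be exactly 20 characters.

Answer: | slow up the time a |
|water release heart |
|message violin word |
|absolute cat banana |
|train soft lightbulb|
|       quick        |

Derivation:
Line 1: ['slow', 'up', 'the', 'time', 'a'] (min_width=18, slack=2)
Line 2: ['water', 'release', 'heart'] (min_width=19, slack=1)
Line 3: ['message', 'violin', 'word'] (min_width=19, slack=1)
Line 4: ['absolute', 'cat', 'banana'] (min_width=19, slack=1)
Line 5: ['train', 'soft', 'lightbulb'] (min_width=20, slack=0)
Line 6: ['quick'] (min_width=5, slack=15)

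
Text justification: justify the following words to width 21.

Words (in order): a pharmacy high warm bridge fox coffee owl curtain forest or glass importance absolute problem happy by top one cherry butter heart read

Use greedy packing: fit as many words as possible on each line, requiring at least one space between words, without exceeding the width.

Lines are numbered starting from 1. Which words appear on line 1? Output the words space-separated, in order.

Line 1: ['a', 'pharmacy', 'high', 'warm'] (min_width=20, slack=1)
Line 2: ['bridge', 'fox', 'coffee', 'owl'] (min_width=21, slack=0)
Line 3: ['curtain', 'forest', 'or'] (min_width=17, slack=4)
Line 4: ['glass', 'importance'] (min_width=16, slack=5)
Line 5: ['absolute', 'problem'] (min_width=16, slack=5)
Line 6: ['happy', 'by', 'top', 'one'] (min_width=16, slack=5)
Line 7: ['cherry', 'butter', 'heart'] (min_width=19, slack=2)
Line 8: ['read'] (min_width=4, slack=17)

Answer: a pharmacy high warm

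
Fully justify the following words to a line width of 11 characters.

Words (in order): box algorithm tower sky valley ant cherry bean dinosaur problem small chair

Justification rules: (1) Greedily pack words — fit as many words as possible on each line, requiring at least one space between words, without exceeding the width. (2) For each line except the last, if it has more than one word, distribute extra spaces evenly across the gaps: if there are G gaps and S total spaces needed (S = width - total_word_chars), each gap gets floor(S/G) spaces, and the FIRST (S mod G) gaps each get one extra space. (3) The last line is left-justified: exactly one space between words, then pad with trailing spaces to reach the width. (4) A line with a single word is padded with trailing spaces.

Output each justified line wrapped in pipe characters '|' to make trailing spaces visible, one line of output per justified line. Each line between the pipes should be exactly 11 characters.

Line 1: ['box'] (min_width=3, slack=8)
Line 2: ['algorithm'] (min_width=9, slack=2)
Line 3: ['tower', 'sky'] (min_width=9, slack=2)
Line 4: ['valley', 'ant'] (min_width=10, slack=1)
Line 5: ['cherry', 'bean'] (min_width=11, slack=0)
Line 6: ['dinosaur'] (min_width=8, slack=3)
Line 7: ['problem'] (min_width=7, slack=4)
Line 8: ['small', 'chair'] (min_width=11, slack=0)

Answer: |box        |
|algorithm  |
|tower   sky|
|valley  ant|
|cherry bean|
|dinosaur   |
|problem    |
|small chair|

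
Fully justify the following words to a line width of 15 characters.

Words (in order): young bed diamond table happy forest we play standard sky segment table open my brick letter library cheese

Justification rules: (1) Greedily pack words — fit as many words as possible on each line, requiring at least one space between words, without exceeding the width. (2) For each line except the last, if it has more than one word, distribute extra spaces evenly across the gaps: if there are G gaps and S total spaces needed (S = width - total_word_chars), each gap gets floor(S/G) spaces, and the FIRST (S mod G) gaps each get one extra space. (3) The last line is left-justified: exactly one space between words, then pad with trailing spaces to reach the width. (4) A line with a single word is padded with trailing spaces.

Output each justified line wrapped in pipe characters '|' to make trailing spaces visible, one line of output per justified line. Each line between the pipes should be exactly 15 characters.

Answer: |young       bed|
|diamond   table|
|happy forest we|
|play   standard|
|sky     segment|
|table  open  my|
|brick    letter|
|library cheese |

Derivation:
Line 1: ['young', 'bed'] (min_width=9, slack=6)
Line 2: ['diamond', 'table'] (min_width=13, slack=2)
Line 3: ['happy', 'forest', 'we'] (min_width=15, slack=0)
Line 4: ['play', 'standard'] (min_width=13, slack=2)
Line 5: ['sky', 'segment'] (min_width=11, slack=4)
Line 6: ['table', 'open', 'my'] (min_width=13, slack=2)
Line 7: ['brick', 'letter'] (min_width=12, slack=3)
Line 8: ['library', 'cheese'] (min_width=14, slack=1)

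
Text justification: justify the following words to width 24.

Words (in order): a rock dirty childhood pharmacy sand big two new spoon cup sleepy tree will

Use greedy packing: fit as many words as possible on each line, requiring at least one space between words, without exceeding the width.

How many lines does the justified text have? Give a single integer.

Answer: 4

Derivation:
Line 1: ['a', 'rock', 'dirty', 'childhood'] (min_width=22, slack=2)
Line 2: ['pharmacy', 'sand', 'big', 'two'] (min_width=21, slack=3)
Line 3: ['new', 'spoon', 'cup', 'sleepy'] (min_width=20, slack=4)
Line 4: ['tree', 'will'] (min_width=9, slack=15)
Total lines: 4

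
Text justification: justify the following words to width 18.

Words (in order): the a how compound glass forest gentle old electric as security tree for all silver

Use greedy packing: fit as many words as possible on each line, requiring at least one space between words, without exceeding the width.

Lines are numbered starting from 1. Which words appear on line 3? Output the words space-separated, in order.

Answer: gentle old

Derivation:
Line 1: ['the', 'a', 'how', 'compound'] (min_width=18, slack=0)
Line 2: ['glass', 'forest'] (min_width=12, slack=6)
Line 3: ['gentle', 'old'] (min_width=10, slack=8)
Line 4: ['electric', 'as'] (min_width=11, slack=7)
Line 5: ['security', 'tree', 'for'] (min_width=17, slack=1)
Line 6: ['all', 'silver'] (min_width=10, slack=8)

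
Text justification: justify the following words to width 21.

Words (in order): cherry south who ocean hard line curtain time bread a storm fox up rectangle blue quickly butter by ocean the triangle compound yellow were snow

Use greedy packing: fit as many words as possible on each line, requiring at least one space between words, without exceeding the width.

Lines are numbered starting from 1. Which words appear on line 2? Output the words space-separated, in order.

Answer: ocean hard line

Derivation:
Line 1: ['cherry', 'south', 'who'] (min_width=16, slack=5)
Line 2: ['ocean', 'hard', 'line'] (min_width=15, slack=6)
Line 3: ['curtain', 'time', 'bread', 'a'] (min_width=20, slack=1)
Line 4: ['storm', 'fox', 'up'] (min_width=12, slack=9)
Line 5: ['rectangle', 'blue'] (min_width=14, slack=7)
Line 6: ['quickly', 'butter', 'by'] (min_width=17, slack=4)
Line 7: ['ocean', 'the', 'triangle'] (min_width=18, slack=3)
Line 8: ['compound', 'yellow', 'were'] (min_width=20, slack=1)
Line 9: ['snow'] (min_width=4, slack=17)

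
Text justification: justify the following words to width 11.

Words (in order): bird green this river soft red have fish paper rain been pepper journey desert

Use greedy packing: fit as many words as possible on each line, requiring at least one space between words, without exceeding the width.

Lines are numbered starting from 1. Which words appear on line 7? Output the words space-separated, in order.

Line 1: ['bird', 'green'] (min_width=10, slack=1)
Line 2: ['this', 'river'] (min_width=10, slack=1)
Line 3: ['soft', 'red'] (min_width=8, slack=3)
Line 4: ['have', 'fish'] (min_width=9, slack=2)
Line 5: ['paper', 'rain'] (min_width=10, slack=1)
Line 6: ['been', 'pepper'] (min_width=11, slack=0)
Line 7: ['journey'] (min_width=7, slack=4)
Line 8: ['desert'] (min_width=6, slack=5)

Answer: journey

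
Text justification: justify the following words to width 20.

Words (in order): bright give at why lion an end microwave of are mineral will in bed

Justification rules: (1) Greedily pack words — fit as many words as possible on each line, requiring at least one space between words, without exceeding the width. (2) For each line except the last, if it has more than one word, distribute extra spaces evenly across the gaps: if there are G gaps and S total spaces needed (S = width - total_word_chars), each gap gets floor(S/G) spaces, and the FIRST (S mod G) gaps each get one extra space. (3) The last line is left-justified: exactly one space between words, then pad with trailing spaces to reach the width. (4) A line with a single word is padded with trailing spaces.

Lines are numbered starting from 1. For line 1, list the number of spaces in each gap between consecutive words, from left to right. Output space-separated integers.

Answer: 2 2 1

Derivation:
Line 1: ['bright', 'give', 'at', 'why'] (min_width=18, slack=2)
Line 2: ['lion', 'an', 'end'] (min_width=11, slack=9)
Line 3: ['microwave', 'of', 'are'] (min_width=16, slack=4)
Line 4: ['mineral', 'will', 'in', 'bed'] (min_width=19, slack=1)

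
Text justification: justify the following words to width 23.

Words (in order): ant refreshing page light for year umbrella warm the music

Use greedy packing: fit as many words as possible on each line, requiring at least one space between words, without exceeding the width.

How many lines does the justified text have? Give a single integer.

Answer: 3

Derivation:
Line 1: ['ant', 'refreshing', 'page'] (min_width=19, slack=4)
Line 2: ['light', 'for', 'year', 'umbrella'] (min_width=23, slack=0)
Line 3: ['warm', 'the', 'music'] (min_width=14, slack=9)
Total lines: 3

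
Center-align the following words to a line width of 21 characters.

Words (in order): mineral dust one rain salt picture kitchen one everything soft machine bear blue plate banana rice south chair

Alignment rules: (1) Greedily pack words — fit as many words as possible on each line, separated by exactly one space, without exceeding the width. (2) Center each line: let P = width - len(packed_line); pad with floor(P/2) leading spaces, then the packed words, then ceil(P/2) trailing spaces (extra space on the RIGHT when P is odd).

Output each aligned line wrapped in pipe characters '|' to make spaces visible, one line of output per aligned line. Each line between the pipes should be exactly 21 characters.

Answer: |mineral dust one rain|
|salt picture kitchen |
| one everything soft |
|  machine bear blue  |
|  plate banana rice  |
|     south chair     |

Derivation:
Line 1: ['mineral', 'dust', 'one', 'rain'] (min_width=21, slack=0)
Line 2: ['salt', 'picture', 'kitchen'] (min_width=20, slack=1)
Line 3: ['one', 'everything', 'soft'] (min_width=19, slack=2)
Line 4: ['machine', 'bear', 'blue'] (min_width=17, slack=4)
Line 5: ['plate', 'banana', 'rice'] (min_width=17, slack=4)
Line 6: ['south', 'chair'] (min_width=11, slack=10)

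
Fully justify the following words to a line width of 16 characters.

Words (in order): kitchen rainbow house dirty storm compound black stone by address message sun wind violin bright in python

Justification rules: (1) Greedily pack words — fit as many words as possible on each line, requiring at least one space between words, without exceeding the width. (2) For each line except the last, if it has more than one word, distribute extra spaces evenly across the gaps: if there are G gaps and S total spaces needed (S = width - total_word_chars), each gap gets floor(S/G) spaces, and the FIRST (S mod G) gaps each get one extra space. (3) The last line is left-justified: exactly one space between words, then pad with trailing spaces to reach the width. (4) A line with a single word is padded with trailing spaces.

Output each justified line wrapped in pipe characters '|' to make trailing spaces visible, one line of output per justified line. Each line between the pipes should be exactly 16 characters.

Line 1: ['kitchen', 'rainbow'] (min_width=15, slack=1)
Line 2: ['house', 'dirty'] (min_width=11, slack=5)
Line 3: ['storm', 'compound'] (min_width=14, slack=2)
Line 4: ['black', 'stone', 'by'] (min_width=14, slack=2)
Line 5: ['address', 'message'] (min_width=15, slack=1)
Line 6: ['sun', 'wind', 'violin'] (min_width=15, slack=1)
Line 7: ['bright', 'in', 'python'] (min_width=16, slack=0)

Answer: |kitchen  rainbow|
|house      dirty|
|storm   compound|
|black  stone  by|
|address  message|
|sun  wind violin|
|bright in python|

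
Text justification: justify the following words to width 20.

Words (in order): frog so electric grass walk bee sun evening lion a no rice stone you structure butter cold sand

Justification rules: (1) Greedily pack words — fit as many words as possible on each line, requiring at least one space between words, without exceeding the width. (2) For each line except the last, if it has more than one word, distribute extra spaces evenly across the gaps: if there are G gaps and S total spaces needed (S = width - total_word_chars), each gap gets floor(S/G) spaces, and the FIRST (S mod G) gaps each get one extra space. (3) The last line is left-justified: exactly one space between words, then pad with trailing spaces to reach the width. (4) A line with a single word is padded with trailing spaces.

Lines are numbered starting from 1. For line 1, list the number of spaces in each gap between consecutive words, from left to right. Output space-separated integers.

Line 1: ['frog', 'so', 'electric'] (min_width=16, slack=4)
Line 2: ['grass', 'walk', 'bee', 'sun'] (min_width=18, slack=2)
Line 3: ['evening', 'lion', 'a', 'no'] (min_width=17, slack=3)
Line 4: ['rice', 'stone', 'you'] (min_width=14, slack=6)
Line 5: ['structure', 'butter'] (min_width=16, slack=4)
Line 6: ['cold', 'sand'] (min_width=9, slack=11)

Answer: 3 3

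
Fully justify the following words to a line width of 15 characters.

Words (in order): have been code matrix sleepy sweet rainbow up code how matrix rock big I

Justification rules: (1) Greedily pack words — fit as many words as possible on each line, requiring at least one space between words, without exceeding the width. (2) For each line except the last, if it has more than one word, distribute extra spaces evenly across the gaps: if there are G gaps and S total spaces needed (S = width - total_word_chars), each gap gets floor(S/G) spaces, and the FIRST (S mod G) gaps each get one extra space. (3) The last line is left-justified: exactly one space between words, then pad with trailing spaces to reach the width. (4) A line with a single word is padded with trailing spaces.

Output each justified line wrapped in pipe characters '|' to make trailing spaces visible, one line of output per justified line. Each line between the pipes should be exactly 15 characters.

Answer: |have  been code|
|matrix   sleepy|
|sweet   rainbow|
|up   code   how|
|matrix rock big|
|I              |

Derivation:
Line 1: ['have', 'been', 'code'] (min_width=14, slack=1)
Line 2: ['matrix', 'sleepy'] (min_width=13, slack=2)
Line 3: ['sweet', 'rainbow'] (min_width=13, slack=2)
Line 4: ['up', 'code', 'how'] (min_width=11, slack=4)
Line 5: ['matrix', 'rock', 'big'] (min_width=15, slack=0)
Line 6: ['I'] (min_width=1, slack=14)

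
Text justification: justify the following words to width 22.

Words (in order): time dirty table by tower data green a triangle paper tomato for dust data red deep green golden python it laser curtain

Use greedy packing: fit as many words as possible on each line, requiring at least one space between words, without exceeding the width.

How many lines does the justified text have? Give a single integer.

Answer: 6

Derivation:
Line 1: ['time', 'dirty', 'table', 'by'] (min_width=19, slack=3)
Line 2: ['tower', 'data', 'green', 'a'] (min_width=18, slack=4)
Line 3: ['triangle', 'paper', 'tomato'] (min_width=21, slack=1)
Line 4: ['for', 'dust', 'data', 'red', 'deep'] (min_width=22, slack=0)
Line 5: ['green', 'golden', 'python', 'it'] (min_width=22, slack=0)
Line 6: ['laser', 'curtain'] (min_width=13, slack=9)
Total lines: 6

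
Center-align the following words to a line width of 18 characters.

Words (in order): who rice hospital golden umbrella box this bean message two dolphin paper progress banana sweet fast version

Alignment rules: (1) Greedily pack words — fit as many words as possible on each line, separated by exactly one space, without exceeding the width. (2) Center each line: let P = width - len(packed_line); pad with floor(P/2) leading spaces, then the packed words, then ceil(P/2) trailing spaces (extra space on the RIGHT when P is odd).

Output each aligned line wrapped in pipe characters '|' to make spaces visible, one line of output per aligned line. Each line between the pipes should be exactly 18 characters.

Answer: |who rice hospital |
| golden umbrella  |
|  box this bean   |
|   message two    |
|  dolphin paper   |
| progress banana  |
|sweet fast version|

Derivation:
Line 1: ['who', 'rice', 'hospital'] (min_width=17, slack=1)
Line 2: ['golden', 'umbrella'] (min_width=15, slack=3)
Line 3: ['box', 'this', 'bean'] (min_width=13, slack=5)
Line 4: ['message', 'two'] (min_width=11, slack=7)
Line 5: ['dolphin', 'paper'] (min_width=13, slack=5)
Line 6: ['progress', 'banana'] (min_width=15, slack=3)
Line 7: ['sweet', 'fast', 'version'] (min_width=18, slack=0)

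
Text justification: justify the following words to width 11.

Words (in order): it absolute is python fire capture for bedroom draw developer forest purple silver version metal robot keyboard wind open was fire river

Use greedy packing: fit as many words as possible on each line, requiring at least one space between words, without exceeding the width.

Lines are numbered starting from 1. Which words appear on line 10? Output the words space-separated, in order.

Line 1: ['it', 'absolute'] (min_width=11, slack=0)
Line 2: ['is', 'python'] (min_width=9, slack=2)
Line 3: ['fire'] (min_width=4, slack=7)
Line 4: ['capture', 'for'] (min_width=11, slack=0)
Line 5: ['bedroom'] (min_width=7, slack=4)
Line 6: ['draw'] (min_width=4, slack=7)
Line 7: ['developer'] (min_width=9, slack=2)
Line 8: ['forest'] (min_width=6, slack=5)
Line 9: ['purple'] (min_width=6, slack=5)
Line 10: ['silver'] (min_width=6, slack=5)
Line 11: ['version'] (min_width=7, slack=4)
Line 12: ['metal', 'robot'] (min_width=11, slack=0)
Line 13: ['keyboard'] (min_width=8, slack=3)
Line 14: ['wind', 'open'] (min_width=9, slack=2)
Line 15: ['was', 'fire'] (min_width=8, slack=3)
Line 16: ['river'] (min_width=5, slack=6)

Answer: silver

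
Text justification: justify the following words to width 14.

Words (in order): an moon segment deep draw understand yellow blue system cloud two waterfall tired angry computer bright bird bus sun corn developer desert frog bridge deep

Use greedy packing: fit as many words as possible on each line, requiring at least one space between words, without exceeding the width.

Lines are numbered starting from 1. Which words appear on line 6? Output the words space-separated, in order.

Line 1: ['an', 'moon'] (min_width=7, slack=7)
Line 2: ['segment', 'deep'] (min_width=12, slack=2)
Line 3: ['draw'] (min_width=4, slack=10)
Line 4: ['understand'] (min_width=10, slack=4)
Line 5: ['yellow', 'blue'] (min_width=11, slack=3)
Line 6: ['system', 'cloud'] (min_width=12, slack=2)
Line 7: ['two', 'waterfall'] (min_width=13, slack=1)
Line 8: ['tired', 'angry'] (min_width=11, slack=3)
Line 9: ['computer'] (min_width=8, slack=6)
Line 10: ['bright', 'bird'] (min_width=11, slack=3)
Line 11: ['bus', 'sun', 'corn'] (min_width=12, slack=2)
Line 12: ['developer'] (min_width=9, slack=5)
Line 13: ['desert', 'frog'] (min_width=11, slack=3)
Line 14: ['bridge', 'deep'] (min_width=11, slack=3)

Answer: system cloud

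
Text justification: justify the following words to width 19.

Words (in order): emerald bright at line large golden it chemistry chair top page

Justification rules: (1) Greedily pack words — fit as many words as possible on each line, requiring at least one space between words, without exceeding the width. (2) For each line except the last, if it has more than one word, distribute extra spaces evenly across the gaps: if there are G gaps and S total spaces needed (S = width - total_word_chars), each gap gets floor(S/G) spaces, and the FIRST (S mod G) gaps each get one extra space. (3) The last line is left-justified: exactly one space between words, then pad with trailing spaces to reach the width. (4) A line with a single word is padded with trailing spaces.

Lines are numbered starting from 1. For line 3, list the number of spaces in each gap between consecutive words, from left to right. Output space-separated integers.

Line 1: ['emerald', 'bright', 'at'] (min_width=17, slack=2)
Line 2: ['line', 'large', 'golden'] (min_width=17, slack=2)
Line 3: ['it', 'chemistry', 'chair'] (min_width=18, slack=1)
Line 4: ['top', 'page'] (min_width=8, slack=11)

Answer: 2 1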